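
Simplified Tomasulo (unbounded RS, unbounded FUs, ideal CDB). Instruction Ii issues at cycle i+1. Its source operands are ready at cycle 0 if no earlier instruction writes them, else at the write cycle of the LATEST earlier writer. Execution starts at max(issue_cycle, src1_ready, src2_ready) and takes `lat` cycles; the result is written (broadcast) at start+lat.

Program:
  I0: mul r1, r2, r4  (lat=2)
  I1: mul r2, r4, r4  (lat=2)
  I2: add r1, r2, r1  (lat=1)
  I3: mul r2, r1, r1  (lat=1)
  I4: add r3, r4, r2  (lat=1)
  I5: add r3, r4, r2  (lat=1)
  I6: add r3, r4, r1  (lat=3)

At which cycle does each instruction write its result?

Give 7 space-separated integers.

Answer: 3 4 5 6 7 7 10

Derivation:
I0 mul r1: issue@1 deps=(None,None) exec_start@1 write@3
I1 mul r2: issue@2 deps=(None,None) exec_start@2 write@4
I2 add r1: issue@3 deps=(1,0) exec_start@4 write@5
I3 mul r2: issue@4 deps=(2,2) exec_start@5 write@6
I4 add r3: issue@5 deps=(None,3) exec_start@6 write@7
I5 add r3: issue@6 deps=(None,3) exec_start@6 write@7
I6 add r3: issue@7 deps=(None,2) exec_start@7 write@10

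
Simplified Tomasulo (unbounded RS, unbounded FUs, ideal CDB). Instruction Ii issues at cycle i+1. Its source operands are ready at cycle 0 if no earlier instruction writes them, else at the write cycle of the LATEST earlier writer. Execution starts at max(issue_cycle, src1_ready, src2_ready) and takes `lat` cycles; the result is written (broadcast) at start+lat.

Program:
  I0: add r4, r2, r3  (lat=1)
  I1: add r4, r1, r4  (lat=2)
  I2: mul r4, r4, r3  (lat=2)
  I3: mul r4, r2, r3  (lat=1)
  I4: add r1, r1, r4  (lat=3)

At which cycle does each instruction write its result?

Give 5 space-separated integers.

I0 add r4: issue@1 deps=(None,None) exec_start@1 write@2
I1 add r4: issue@2 deps=(None,0) exec_start@2 write@4
I2 mul r4: issue@3 deps=(1,None) exec_start@4 write@6
I3 mul r4: issue@4 deps=(None,None) exec_start@4 write@5
I4 add r1: issue@5 deps=(None,3) exec_start@5 write@8

Answer: 2 4 6 5 8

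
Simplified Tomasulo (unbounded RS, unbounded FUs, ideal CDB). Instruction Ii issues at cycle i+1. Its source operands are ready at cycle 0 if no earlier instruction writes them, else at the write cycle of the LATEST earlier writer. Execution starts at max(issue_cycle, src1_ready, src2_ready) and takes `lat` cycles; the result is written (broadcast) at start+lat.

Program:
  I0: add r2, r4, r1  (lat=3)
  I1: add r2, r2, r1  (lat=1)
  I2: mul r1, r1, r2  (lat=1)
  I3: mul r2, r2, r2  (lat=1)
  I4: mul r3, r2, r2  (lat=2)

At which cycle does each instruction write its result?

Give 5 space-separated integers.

Answer: 4 5 6 6 8

Derivation:
I0 add r2: issue@1 deps=(None,None) exec_start@1 write@4
I1 add r2: issue@2 deps=(0,None) exec_start@4 write@5
I2 mul r1: issue@3 deps=(None,1) exec_start@5 write@6
I3 mul r2: issue@4 deps=(1,1) exec_start@5 write@6
I4 mul r3: issue@5 deps=(3,3) exec_start@6 write@8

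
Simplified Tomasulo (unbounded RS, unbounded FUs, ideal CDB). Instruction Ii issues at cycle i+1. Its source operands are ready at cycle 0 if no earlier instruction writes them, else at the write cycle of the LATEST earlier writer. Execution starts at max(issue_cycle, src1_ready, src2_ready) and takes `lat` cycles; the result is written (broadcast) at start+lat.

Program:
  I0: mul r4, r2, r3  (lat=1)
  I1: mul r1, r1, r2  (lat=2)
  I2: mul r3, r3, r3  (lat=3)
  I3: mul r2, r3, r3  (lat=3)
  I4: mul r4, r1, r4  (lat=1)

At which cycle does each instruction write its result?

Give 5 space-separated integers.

I0 mul r4: issue@1 deps=(None,None) exec_start@1 write@2
I1 mul r1: issue@2 deps=(None,None) exec_start@2 write@4
I2 mul r3: issue@3 deps=(None,None) exec_start@3 write@6
I3 mul r2: issue@4 deps=(2,2) exec_start@6 write@9
I4 mul r4: issue@5 deps=(1,0) exec_start@5 write@6

Answer: 2 4 6 9 6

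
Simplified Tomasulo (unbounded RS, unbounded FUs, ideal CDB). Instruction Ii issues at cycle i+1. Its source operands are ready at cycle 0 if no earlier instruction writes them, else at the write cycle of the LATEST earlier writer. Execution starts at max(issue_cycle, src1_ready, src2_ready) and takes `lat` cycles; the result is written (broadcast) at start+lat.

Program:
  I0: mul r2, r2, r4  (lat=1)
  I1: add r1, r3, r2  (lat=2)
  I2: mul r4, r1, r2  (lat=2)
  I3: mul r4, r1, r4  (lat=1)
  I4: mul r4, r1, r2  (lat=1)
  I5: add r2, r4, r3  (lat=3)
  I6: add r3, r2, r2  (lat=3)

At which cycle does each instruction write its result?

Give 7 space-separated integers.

I0 mul r2: issue@1 deps=(None,None) exec_start@1 write@2
I1 add r1: issue@2 deps=(None,0) exec_start@2 write@4
I2 mul r4: issue@3 deps=(1,0) exec_start@4 write@6
I3 mul r4: issue@4 deps=(1,2) exec_start@6 write@7
I4 mul r4: issue@5 deps=(1,0) exec_start@5 write@6
I5 add r2: issue@6 deps=(4,None) exec_start@6 write@9
I6 add r3: issue@7 deps=(5,5) exec_start@9 write@12

Answer: 2 4 6 7 6 9 12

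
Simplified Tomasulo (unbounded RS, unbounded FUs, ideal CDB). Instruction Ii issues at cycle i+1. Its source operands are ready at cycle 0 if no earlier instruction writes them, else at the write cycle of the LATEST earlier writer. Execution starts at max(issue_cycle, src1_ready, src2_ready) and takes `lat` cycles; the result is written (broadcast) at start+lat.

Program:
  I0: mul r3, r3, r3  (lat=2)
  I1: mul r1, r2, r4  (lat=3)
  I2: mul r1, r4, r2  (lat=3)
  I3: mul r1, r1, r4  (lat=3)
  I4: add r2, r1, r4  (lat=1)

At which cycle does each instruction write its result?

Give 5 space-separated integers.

Answer: 3 5 6 9 10

Derivation:
I0 mul r3: issue@1 deps=(None,None) exec_start@1 write@3
I1 mul r1: issue@2 deps=(None,None) exec_start@2 write@5
I2 mul r1: issue@3 deps=(None,None) exec_start@3 write@6
I3 mul r1: issue@4 deps=(2,None) exec_start@6 write@9
I4 add r2: issue@5 deps=(3,None) exec_start@9 write@10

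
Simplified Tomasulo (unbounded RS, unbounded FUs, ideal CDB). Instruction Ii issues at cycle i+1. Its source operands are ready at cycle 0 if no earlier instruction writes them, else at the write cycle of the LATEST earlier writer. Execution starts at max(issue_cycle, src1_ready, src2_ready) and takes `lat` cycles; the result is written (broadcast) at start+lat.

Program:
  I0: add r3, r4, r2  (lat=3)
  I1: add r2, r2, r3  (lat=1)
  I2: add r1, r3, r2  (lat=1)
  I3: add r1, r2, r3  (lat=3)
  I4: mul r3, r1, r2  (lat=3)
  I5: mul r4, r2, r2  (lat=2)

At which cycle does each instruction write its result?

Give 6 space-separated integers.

Answer: 4 5 6 8 11 8

Derivation:
I0 add r3: issue@1 deps=(None,None) exec_start@1 write@4
I1 add r2: issue@2 deps=(None,0) exec_start@4 write@5
I2 add r1: issue@3 deps=(0,1) exec_start@5 write@6
I3 add r1: issue@4 deps=(1,0) exec_start@5 write@8
I4 mul r3: issue@5 deps=(3,1) exec_start@8 write@11
I5 mul r4: issue@6 deps=(1,1) exec_start@6 write@8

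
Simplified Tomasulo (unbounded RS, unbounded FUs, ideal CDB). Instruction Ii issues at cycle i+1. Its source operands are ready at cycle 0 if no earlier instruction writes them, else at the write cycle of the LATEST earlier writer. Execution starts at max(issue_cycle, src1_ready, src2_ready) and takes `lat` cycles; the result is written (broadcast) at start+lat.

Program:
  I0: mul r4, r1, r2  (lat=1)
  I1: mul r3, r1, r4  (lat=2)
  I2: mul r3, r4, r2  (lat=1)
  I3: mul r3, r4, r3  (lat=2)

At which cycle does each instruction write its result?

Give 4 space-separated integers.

Answer: 2 4 4 6

Derivation:
I0 mul r4: issue@1 deps=(None,None) exec_start@1 write@2
I1 mul r3: issue@2 deps=(None,0) exec_start@2 write@4
I2 mul r3: issue@3 deps=(0,None) exec_start@3 write@4
I3 mul r3: issue@4 deps=(0,2) exec_start@4 write@6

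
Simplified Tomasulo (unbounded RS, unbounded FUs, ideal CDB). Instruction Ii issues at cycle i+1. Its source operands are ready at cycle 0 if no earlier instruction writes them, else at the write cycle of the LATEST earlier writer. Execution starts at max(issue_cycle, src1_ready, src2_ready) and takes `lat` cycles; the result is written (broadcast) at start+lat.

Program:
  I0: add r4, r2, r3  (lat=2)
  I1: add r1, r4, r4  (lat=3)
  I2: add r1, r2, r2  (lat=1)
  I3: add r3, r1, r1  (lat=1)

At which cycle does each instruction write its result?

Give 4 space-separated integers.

Answer: 3 6 4 5

Derivation:
I0 add r4: issue@1 deps=(None,None) exec_start@1 write@3
I1 add r1: issue@2 deps=(0,0) exec_start@3 write@6
I2 add r1: issue@3 deps=(None,None) exec_start@3 write@4
I3 add r3: issue@4 deps=(2,2) exec_start@4 write@5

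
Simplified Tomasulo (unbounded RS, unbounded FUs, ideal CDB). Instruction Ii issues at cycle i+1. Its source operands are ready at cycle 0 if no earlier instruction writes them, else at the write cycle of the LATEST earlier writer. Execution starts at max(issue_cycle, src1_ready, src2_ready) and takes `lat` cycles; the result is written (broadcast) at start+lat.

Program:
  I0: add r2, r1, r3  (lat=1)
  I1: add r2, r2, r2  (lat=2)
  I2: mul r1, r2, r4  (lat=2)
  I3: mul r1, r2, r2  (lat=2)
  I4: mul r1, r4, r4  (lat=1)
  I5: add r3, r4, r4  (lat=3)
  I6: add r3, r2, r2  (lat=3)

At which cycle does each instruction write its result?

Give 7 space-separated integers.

I0 add r2: issue@1 deps=(None,None) exec_start@1 write@2
I1 add r2: issue@2 deps=(0,0) exec_start@2 write@4
I2 mul r1: issue@3 deps=(1,None) exec_start@4 write@6
I3 mul r1: issue@4 deps=(1,1) exec_start@4 write@6
I4 mul r1: issue@5 deps=(None,None) exec_start@5 write@6
I5 add r3: issue@6 deps=(None,None) exec_start@6 write@9
I6 add r3: issue@7 deps=(1,1) exec_start@7 write@10

Answer: 2 4 6 6 6 9 10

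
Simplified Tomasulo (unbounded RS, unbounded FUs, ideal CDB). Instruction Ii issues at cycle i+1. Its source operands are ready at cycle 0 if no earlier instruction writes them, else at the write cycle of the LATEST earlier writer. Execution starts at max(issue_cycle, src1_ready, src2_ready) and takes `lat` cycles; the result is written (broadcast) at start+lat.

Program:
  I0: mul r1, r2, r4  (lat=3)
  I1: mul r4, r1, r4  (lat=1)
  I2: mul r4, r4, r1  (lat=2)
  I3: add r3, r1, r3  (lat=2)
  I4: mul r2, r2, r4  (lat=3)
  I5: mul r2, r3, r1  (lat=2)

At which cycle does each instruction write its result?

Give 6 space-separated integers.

I0 mul r1: issue@1 deps=(None,None) exec_start@1 write@4
I1 mul r4: issue@2 deps=(0,None) exec_start@4 write@5
I2 mul r4: issue@3 deps=(1,0) exec_start@5 write@7
I3 add r3: issue@4 deps=(0,None) exec_start@4 write@6
I4 mul r2: issue@5 deps=(None,2) exec_start@7 write@10
I5 mul r2: issue@6 deps=(3,0) exec_start@6 write@8

Answer: 4 5 7 6 10 8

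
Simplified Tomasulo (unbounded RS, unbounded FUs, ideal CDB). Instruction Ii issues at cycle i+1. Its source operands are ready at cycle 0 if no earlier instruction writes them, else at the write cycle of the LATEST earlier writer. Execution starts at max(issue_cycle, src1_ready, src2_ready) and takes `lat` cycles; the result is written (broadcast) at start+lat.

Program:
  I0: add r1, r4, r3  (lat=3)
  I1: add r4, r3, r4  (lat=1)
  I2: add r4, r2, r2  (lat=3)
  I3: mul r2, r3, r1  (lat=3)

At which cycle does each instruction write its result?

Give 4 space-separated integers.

Answer: 4 3 6 7

Derivation:
I0 add r1: issue@1 deps=(None,None) exec_start@1 write@4
I1 add r4: issue@2 deps=(None,None) exec_start@2 write@3
I2 add r4: issue@3 deps=(None,None) exec_start@3 write@6
I3 mul r2: issue@4 deps=(None,0) exec_start@4 write@7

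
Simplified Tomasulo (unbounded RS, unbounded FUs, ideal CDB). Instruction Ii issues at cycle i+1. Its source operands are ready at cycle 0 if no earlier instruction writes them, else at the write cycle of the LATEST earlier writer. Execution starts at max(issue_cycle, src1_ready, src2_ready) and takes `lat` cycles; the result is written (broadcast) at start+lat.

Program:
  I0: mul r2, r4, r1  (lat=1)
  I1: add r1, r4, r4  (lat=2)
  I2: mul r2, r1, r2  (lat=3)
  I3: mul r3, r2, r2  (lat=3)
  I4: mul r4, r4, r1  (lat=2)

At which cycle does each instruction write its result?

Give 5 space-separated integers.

I0 mul r2: issue@1 deps=(None,None) exec_start@1 write@2
I1 add r1: issue@2 deps=(None,None) exec_start@2 write@4
I2 mul r2: issue@3 deps=(1,0) exec_start@4 write@7
I3 mul r3: issue@4 deps=(2,2) exec_start@7 write@10
I4 mul r4: issue@5 deps=(None,1) exec_start@5 write@7

Answer: 2 4 7 10 7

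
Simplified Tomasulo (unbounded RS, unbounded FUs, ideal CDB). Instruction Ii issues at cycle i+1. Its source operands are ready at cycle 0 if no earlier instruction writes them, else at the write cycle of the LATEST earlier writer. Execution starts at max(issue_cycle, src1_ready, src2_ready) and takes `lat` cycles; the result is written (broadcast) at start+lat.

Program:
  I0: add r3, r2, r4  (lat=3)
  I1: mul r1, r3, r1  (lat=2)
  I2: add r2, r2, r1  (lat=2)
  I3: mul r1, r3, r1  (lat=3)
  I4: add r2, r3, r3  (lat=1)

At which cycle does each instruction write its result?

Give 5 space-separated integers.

Answer: 4 6 8 9 6

Derivation:
I0 add r3: issue@1 deps=(None,None) exec_start@1 write@4
I1 mul r1: issue@2 deps=(0,None) exec_start@4 write@6
I2 add r2: issue@3 deps=(None,1) exec_start@6 write@8
I3 mul r1: issue@4 deps=(0,1) exec_start@6 write@9
I4 add r2: issue@5 deps=(0,0) exec_start@5 write@6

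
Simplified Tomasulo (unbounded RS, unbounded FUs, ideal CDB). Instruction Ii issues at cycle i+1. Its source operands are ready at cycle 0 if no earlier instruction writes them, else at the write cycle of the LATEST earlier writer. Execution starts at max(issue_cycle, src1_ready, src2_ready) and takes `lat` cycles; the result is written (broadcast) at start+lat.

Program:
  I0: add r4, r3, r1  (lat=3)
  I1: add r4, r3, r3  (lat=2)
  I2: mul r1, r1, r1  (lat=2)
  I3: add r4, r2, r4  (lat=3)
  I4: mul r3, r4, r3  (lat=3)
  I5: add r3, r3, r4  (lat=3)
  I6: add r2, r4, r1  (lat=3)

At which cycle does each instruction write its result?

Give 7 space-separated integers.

Answer: 4 4 5 7 10 13 10

Derivation:
I0 add r4: issue@1 deps=(None,None) exec_start@1 write@4
I1 add r4: issue@2 deps=(None,None) exec_start@2 write@4
I2 mul r1: issue@3 deps=(None,None) exec_start@3 write@5
I3 add r4: issue@4 deps=(None,1) exec_start@4 write@7
I4 mul r3: issue@5 deps=(3,None) exec_start@7 write@10
I5 add r3: issue@6 deps=(4,3) exec_start@10 write@13
I6 add r2: issue@7 deps=(3,2) exec_start@7 write@10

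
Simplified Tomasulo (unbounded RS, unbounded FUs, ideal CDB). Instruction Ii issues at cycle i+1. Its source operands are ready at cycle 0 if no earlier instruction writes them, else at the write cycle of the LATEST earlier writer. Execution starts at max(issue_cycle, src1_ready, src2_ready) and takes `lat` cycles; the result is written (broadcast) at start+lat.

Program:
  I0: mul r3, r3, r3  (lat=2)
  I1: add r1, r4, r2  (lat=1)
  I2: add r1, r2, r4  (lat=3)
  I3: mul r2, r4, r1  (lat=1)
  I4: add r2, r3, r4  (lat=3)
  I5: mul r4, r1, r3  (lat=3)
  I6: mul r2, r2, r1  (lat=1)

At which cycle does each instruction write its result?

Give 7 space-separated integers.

Answer: 3 3 6 7 8 9 9

Derivation:
I0 mul r3: issue@1 deps=(None,None) exec_start@1 write@3
I1 add r1: issue@2 deps=(None,None) exec_start@2 write@3
I2 add r1: issue@3 deps=(None,None) exec_start@3 write@6
I3 mul r2: issue@4 deps=(None,2) exec_start@6 write@7
I4 add r2: issue@5 deps=(0,None) exec_start@5 write@8
I5 mul r4: issue@6 deps=(2,0) exec_start@6 write@9
I6 mul r2: issue@7 deps=(4,2) exec_start@8 write@9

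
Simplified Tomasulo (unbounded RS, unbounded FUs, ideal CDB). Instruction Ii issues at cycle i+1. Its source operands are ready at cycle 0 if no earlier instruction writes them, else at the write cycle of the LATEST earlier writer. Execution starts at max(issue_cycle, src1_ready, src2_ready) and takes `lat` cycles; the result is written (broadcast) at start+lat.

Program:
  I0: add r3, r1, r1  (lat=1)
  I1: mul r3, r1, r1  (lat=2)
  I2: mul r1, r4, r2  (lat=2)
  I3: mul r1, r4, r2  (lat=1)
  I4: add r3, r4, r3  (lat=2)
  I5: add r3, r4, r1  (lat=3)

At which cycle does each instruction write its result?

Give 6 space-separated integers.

I0 add r3: issue@1 deps=(None,None) exec_start@1 write@2
I1 mul r3: issue@2 deps=(None,None) exec_start@2 write@4
I2 mul r1: issue@3 deps=(None,None) exec_start@3 write@5
I3 mul r1: issue@4 deps=(None,None) exec_start@4 write@5
I4 add r3: issue@5 deps=(None,1) exec_start@5 write@7
I5 add r3: issue@6 deps=(None,3) exec_start@6 write@9

Answer: 2 4 5 5 7 9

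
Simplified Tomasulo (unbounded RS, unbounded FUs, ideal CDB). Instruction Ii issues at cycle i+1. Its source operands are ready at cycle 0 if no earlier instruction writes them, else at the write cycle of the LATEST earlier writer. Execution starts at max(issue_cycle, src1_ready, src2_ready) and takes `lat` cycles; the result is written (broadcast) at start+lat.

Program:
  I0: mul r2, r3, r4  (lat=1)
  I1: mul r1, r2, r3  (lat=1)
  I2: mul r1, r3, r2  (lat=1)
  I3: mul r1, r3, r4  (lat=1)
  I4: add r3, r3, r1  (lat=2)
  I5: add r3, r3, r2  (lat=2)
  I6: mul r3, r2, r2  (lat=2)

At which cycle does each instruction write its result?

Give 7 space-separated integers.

Answer: 2 3 4 5 7 9 9

Derivation:
I0 mul r2: issue@1 deps=(None,None) exec_start@1 write@2
I1 mul r1: issue@2 deps=(0,None) exec_start@2 write@3
I2 mul r1: issue@3 deps=(None,0) exec_start@3 write@4
I3 mul r1: issue@4 deps=(None,None) exec_start@4 write@5
I4 add r3: issue@5 deps=(None,3) exec_start@5 write@7
I5 add r3: issue@6 deps=(4,0) exec_start@7 write@9
I6 mul r3: issue@7 deps=(0,0) exec_start@7 write@9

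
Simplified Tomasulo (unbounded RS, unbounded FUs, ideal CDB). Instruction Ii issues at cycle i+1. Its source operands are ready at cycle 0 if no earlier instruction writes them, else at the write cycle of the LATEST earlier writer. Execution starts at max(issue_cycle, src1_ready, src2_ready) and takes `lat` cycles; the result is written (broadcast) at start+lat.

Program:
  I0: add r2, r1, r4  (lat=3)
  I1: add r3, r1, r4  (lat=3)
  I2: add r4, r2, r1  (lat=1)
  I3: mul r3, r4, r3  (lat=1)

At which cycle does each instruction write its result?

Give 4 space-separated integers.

Answer: 4 5 5 6

Derivation:
I0 add r2: issue@1 deps=(None,None) exec_start@1 write@4
I1 add r3: issue@2 deps=(None,None) exec_start@2 write@5
I2 add r4: issue@3 deps=(0,None) exec_start@4 write@5
I3 mul r3: issue@4 deps=(2,1) exec_start@5 write@6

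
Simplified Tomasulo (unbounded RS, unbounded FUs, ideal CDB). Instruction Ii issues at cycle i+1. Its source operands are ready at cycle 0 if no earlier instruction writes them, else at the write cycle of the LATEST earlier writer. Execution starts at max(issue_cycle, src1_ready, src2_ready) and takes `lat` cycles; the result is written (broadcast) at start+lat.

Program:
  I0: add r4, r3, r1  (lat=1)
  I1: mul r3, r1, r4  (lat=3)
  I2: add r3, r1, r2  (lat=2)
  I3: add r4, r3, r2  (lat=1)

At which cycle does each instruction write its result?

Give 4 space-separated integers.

Answer: 2 5 5 6

Derivation:
I0 add r4: issue@1 deps=(None,None) exec_start@1 write@2
I1 mul r3: issue@2 deps=(None,0) exec_start@2 write@5
I2 add r3: issue@3 deps=(None,None) exec_start@3 write@5
I3 add r4: issue@4 deps=(2,None) exec_start@5 write@6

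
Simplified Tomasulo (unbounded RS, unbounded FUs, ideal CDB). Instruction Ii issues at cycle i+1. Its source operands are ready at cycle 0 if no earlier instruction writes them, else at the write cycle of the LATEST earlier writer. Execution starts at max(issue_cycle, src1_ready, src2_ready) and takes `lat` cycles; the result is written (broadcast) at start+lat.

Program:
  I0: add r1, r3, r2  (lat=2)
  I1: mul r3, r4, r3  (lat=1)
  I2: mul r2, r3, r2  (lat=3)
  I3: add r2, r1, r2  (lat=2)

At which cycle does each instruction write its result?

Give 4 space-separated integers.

Answer: 3 3 6 8

Derivation:
I0 add r1: issue@1 deps=(None,None) exec_start@1 write@3
I1 mul r3: issue@2 deps=(None,None) exec_start@2 write@3
I2 mul r2: issue@3 deps=(1,None) exec_start@3 write@6
I3 add r2: issue@4 deps=(0,2) exec_start@6 write@8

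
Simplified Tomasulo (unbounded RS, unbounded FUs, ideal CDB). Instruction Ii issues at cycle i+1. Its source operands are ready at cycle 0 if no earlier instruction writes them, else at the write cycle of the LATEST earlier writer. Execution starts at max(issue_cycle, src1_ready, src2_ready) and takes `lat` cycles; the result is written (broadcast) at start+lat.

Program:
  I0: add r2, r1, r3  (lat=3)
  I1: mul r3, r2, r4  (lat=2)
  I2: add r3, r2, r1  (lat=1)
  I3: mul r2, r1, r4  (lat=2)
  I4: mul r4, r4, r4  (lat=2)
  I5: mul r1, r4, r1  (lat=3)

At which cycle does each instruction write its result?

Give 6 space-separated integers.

I0 add r2: issue@1 deps=(None,None) exec_start@1 write@4
I1 mul r3: issue@2 deps=(0,None) exec_start@4 write@6
I2 add r3: issue@3 deps=(0,None) exec_start@4 write@5
I3 mul r2: issue@4 deps=(None,None) exec_start@4 write@6
I4 mul r4: issue@5 deps=(None,None) exec_start@5 write@7
I5 mul r1: issue@6 deps=(4,None) exec_start@7 write@10

Answer: 4 6 5 6 7 10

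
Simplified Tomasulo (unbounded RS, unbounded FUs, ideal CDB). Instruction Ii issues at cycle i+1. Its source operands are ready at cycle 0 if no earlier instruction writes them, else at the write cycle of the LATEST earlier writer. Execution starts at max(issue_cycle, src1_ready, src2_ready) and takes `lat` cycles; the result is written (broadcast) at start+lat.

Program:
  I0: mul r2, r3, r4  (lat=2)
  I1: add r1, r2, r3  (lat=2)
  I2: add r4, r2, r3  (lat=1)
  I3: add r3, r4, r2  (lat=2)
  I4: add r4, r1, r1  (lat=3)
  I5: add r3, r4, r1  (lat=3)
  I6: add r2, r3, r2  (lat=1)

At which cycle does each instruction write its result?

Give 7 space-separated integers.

I0 mul r2: issue@1 deps=(None,None) exec_start@1 write@3
I1 add r1: issue@2 deps=(0,None) exec_start@3 write@5
I2 add r4: issue@3 deps=(0,None) exec_start@3 write@4
I3 add r3: issue@4 deps=(2,0) exec_start@4 write@6
I4 add r4: issue@5 deps=(1,1) exec_start@5 write@8
I5 add r3: issue@6 deps=(4,1) exec_start@8 write@11
I6 add r2: issue@7 deps=(5,0) exec_start@11 write@12

Answer: 3 5 4 6 8 11 12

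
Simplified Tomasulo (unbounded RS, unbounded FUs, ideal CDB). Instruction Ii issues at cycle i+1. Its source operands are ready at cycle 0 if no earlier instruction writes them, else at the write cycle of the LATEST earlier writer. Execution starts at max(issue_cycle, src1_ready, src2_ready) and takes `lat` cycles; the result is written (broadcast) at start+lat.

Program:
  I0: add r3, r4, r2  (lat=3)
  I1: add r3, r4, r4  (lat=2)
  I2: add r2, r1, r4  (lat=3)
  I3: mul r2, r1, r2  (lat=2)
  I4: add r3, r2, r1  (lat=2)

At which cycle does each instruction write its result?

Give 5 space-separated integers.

I0 add r3: issue@1 deps=(None,None) exec_start@1 write@4
I1 add r3: issue@2 deps=(None,None) exec_start@2 write@4
I2 add r2: issue@3 deps=(None,None) exec_start@3 write@6
I3 mul r2: issue@4 deps=(None,2) exec_start@6 write@8
I4 add r3: issue@5 deps=(3,None) exec_start@8 write@10

Answer: 4 4 6 8 10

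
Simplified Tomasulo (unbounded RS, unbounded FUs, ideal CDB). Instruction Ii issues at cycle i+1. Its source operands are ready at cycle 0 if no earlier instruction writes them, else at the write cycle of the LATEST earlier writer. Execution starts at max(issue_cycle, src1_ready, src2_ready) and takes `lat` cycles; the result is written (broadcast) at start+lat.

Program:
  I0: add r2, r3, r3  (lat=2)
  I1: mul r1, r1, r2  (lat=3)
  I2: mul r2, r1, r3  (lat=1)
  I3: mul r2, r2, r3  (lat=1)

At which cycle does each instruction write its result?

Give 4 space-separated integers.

I0 add r2: issue@1 deps=(None,None) exec_start@1 write@3
I1 mul r1: issue@2 deps=(None,0) exec_start@3 write@6
I2 mul r2: issue@3 deps=(1,None) exec_start@6 write@7
I3 mul r2: issue@4 deps=(2,None) exec_start@7 write@8

Answer: 3 6 7 8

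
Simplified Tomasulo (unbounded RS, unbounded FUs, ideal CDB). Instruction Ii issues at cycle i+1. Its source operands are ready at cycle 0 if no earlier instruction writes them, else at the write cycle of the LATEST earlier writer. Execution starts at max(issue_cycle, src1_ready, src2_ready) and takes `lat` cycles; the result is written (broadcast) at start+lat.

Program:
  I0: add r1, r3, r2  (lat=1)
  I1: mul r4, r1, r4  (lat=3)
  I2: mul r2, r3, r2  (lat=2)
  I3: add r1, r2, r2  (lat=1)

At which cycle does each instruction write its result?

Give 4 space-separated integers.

Answer: 2 5 5 6

Derivation:
I0 add r1: issue@1 deps=(None,None) exec_start@1 write@2
I1 mul r4: issue@2 deps=(0,None) exec_start@2 write@5
I2 mul r2: issue@3 deps=(None,None) exec_start@3 write@5
I3 add r1: issue@4 deps=(2,2) exec_start@5 write@6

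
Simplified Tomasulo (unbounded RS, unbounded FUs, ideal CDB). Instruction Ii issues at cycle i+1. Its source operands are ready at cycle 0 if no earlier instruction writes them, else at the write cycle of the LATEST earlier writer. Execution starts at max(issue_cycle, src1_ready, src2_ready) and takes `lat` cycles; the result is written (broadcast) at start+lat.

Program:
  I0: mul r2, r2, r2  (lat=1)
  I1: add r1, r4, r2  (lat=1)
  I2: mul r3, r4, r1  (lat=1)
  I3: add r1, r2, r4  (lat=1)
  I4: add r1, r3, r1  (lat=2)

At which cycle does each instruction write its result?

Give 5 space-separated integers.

Answer: 2 3 4 5 7

Derivation:
I0 mul r2: issue@1 deps=(None,None) exec_start@1 write@2
I1 add r1: issue@2 deps=(None,0) exec_start@2 write@3
I2 mul r3: issue@3 deps=(None,1) exec_start@3 write@4
I3 add r1: issue@4 deps=(0,None) exec_start@4 write@5
I4 add r1: issue@5 deps=(2,3) exec_start@5 write@7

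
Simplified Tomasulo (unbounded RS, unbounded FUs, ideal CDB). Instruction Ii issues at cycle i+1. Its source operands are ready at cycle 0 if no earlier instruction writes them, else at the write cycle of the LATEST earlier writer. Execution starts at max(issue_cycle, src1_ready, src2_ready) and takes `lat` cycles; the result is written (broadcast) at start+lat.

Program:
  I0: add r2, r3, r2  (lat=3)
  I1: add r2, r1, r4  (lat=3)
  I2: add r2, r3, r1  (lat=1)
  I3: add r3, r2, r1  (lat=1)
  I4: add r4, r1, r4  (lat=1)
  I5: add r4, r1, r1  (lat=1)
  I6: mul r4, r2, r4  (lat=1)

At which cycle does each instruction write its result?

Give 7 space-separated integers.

I0 add r2: issue@1 deps=(None,None) exec_start@1 write@4
I1 add r2: issue@2 deps=(None,None) exec_start@2 write@5
I2 add r2: issue@3 deps=(None,None) exec_start@3 write@4
I3 add r3: issue@4 deps=(2,None) exec_start@4 write@5
I4 add r4: issue@5 deps=(None,None) exec_start@5 write@6
I5 add r4: issue@6 deps=(None,None) exec_start@6 write@7
I6 mul r4: issue@7 deps=(2,5) exec_start@7 write@8

Answer: 4 5 4 5 6 7 8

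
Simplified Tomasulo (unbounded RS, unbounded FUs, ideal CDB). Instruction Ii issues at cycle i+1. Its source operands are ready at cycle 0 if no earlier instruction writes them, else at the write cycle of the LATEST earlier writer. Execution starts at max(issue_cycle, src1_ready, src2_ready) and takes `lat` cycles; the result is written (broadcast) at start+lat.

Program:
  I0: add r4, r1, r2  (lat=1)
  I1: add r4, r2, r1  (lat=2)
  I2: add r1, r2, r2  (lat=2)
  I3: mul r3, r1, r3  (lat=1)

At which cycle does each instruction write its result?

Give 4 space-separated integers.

Answer: 2 4 5 6

Derivation:
I0 add r4: issue@1 deps=(None,None) exec_start@1 write@2
I1 add r4: issue@2 deps=(None,None) exec_start@2 write@4
I2 add r1: issue@3 deps=(None,None) exec_start@3 write@5
I3 mul r3: issue@4 deps=(2,None) exec_start@5 write@6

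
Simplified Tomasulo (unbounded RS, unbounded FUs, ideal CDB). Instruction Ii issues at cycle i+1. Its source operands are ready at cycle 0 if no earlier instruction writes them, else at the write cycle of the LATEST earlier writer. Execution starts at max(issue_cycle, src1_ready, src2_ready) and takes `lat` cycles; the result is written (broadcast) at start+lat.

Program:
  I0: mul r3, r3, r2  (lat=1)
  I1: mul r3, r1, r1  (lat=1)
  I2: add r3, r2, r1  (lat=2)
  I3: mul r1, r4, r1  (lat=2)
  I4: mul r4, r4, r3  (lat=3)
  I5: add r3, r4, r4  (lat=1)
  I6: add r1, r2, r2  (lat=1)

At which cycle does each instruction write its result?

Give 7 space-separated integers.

I0 mul r3: issue@1 deps=(None,None) exec_start@1 write@2
I1 mul r3: issue@2 deps=(None,None) exec_start@2 write@3
I2 add r3: issue@3 deps=(None,None) exec_start@3 write@5
I3 mul r1: issue@4 deps=(None,None) exec_start@4 write@6
I4 mul r4: issue@5 deps=(None,2) exec_start@5 write@8
I5 add r3: issue@6 deps=(4,4) exec_start@8 write@9
I6 add r1: issue@7 deps=(None,None) exec_start@7 write@8

Answer: 2 3 5 6 8 9 8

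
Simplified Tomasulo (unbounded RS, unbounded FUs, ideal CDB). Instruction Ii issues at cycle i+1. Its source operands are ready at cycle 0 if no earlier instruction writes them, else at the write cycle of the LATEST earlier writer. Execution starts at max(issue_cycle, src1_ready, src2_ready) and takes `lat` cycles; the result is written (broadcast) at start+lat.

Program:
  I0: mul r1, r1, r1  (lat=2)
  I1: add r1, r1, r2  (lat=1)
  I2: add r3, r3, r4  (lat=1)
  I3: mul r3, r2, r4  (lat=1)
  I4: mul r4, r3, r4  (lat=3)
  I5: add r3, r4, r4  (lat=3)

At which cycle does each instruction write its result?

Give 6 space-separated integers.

Answer: 3 4 4 5 8 11

Derivation:
I0 mul r1: issue@1 deps=(None,None) exec_start@1 write@3
I1 add r1: issue@2 deps=(0,None) exec_start@3 write@4
I2 add r3: issue@3 deps=(None,None) exec_start@3 write@4
I3 mul r3: issue@4 deps=(None,None) exec_start@4 write@5
I4 mul r4: issue@5 deps=(3,None) exec_start@5 write@8
I5 add r3: issue@6 deps=(4,4) exec_start@8 write@11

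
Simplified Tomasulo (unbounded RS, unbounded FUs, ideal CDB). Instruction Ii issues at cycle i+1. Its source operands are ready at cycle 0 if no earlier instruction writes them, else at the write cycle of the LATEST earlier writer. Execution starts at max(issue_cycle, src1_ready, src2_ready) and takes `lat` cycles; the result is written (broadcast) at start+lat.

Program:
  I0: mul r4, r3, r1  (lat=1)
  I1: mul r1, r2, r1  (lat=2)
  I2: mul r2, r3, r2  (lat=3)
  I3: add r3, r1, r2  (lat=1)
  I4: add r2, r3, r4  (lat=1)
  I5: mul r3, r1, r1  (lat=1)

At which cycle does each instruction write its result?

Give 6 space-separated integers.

I0 mul r4: issue@1 deps=(None,None) exec_start@1 write@2
I1 mul r1: issue@2 deps=(None,None) exec_start@2 write@4
I2 mul r2: issue@3 deps=(None,None) exec_start@3 write@6
I3 add r3: issue@4 deps=(1,2) exec_start@6 write@7
I4 add r2: issue@5 deps=(3,0) exec_start@7 write@8
I5 mul r3: issue@6 deps=(1,1) exec_start@6 write@7

Answer: 2 4 6 7 8 7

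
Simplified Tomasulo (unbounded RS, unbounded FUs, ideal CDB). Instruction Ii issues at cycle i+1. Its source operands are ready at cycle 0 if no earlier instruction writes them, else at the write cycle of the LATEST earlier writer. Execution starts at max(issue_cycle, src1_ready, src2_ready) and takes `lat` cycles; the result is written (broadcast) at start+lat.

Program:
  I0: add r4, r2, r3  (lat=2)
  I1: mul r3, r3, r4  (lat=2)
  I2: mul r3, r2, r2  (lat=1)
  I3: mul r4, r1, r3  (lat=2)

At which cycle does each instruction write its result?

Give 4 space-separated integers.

Answer: 3 5 4 6

Derivation:
I0 add r4: issue@1 deps=(None,None) exec_start@1 write@3
I1 mul r3: issue@2 deps=(None,0) exec_start@3 write@5
I2 mul r3: issue@3 deps=(None,None) exec_start@3 write@4
I3 mul r4: issue@4 deps=(None,2) exec_start@4 write@6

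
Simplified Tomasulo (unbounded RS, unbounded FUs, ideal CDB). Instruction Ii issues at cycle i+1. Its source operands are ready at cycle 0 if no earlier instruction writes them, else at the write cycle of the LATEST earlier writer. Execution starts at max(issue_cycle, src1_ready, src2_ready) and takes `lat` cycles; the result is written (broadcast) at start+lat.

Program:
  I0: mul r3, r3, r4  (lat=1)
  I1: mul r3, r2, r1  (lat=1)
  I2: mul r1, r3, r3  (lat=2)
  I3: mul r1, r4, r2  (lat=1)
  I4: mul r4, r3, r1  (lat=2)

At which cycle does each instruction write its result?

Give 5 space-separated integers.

I0 mul r3: issue@1 deps=(None,None) exec_start@1 write@2
I1 mul r3: issue@2 deps=(None,None) exec_start@2 write@3
I2 mul r1: issue@3 deps=(1,1) exec_start@3 write@5
I3 mul r1: issue@4 deps=(None,None) exec_start@4 write@5
I4 mul r4: issue@5 deps=(1,3) exec_start@5 write@7

Answer: 2 3 5 5 7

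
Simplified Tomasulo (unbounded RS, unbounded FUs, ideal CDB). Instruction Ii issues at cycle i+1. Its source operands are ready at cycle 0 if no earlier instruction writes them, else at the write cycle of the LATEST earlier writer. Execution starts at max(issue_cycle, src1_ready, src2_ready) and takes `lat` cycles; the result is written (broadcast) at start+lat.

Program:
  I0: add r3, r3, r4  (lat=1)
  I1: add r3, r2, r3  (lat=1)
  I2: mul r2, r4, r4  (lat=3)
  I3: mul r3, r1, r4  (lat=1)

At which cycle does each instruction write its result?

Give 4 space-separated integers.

I0 add r3: issue@1 deps=(None,None) exec_start@1 write@2
I1 add r3: issue@2 deps=(None,0) exec_start@2 write@3
I2 mul r2: issue@3 deps=(None,None) exec_start@3 write@6
I3 mul r3: issue@4 deps=(None,None) exec_start@4 write@5

Answer: 2 3 6 5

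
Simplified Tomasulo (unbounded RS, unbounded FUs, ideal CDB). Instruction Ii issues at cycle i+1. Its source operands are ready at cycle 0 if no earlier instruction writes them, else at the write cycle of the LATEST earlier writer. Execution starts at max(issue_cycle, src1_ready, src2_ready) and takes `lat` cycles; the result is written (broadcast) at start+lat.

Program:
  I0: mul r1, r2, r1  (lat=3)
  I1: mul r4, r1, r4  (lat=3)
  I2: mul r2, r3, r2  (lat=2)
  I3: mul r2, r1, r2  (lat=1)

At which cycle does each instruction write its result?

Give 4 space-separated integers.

I0 mul r1: issue@1 deps=(None,None) exec_start@1 write@4
I1 mul r4: issue@2 deps=(0,None) exec_start@4 write@7
I2 mul r2: issue@3 deps=(None,None) exec_start@3 write@5
I3 mul r2: issue@4 deps=(0,2) exec_start@5 write@6

Answer: 4 7 5 6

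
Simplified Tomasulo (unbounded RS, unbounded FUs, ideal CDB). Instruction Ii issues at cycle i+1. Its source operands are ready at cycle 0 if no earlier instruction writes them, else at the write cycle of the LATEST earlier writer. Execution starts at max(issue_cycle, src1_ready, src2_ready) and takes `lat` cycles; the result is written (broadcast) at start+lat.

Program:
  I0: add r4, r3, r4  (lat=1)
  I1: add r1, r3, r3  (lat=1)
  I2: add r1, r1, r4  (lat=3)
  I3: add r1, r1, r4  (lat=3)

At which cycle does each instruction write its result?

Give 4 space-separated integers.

Answer: 2 3 6 9

Derivation:
I0 add r4: issue@1 deps=(None,None) exec_start@1 write@2
I1 add r1: issue@2 deps=(None,None) exec_start@2 write@3
I2 add r1: issue@3 deps=(1,0) exec_start@3 write@6
I3 add r1: issue@4 deps=(2,0) exec_start@6 write@9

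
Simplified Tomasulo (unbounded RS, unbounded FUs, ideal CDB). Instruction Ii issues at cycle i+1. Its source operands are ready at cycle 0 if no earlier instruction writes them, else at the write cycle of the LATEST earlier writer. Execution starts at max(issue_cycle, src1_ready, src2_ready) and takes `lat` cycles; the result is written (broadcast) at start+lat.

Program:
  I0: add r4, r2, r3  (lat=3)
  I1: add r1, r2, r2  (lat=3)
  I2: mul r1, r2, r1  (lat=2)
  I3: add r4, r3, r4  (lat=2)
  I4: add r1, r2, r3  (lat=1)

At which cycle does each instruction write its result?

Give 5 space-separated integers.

I0 add r4: issue@1 deps=(None,None) exec_start@1 write@4
I1 add r1: issue@2 deps=(None,None) exec_start@2 write@5
I2 mul r1: issue@3 deps=(None,1) exec_start@5 write@7
I3 add r4: issue@4 deps=(None,0) exec_start@4 write@6
I4 add r1: issue@5 deps=(None,None) exec_start@5 write@6

Answer: 4 5 7 6 6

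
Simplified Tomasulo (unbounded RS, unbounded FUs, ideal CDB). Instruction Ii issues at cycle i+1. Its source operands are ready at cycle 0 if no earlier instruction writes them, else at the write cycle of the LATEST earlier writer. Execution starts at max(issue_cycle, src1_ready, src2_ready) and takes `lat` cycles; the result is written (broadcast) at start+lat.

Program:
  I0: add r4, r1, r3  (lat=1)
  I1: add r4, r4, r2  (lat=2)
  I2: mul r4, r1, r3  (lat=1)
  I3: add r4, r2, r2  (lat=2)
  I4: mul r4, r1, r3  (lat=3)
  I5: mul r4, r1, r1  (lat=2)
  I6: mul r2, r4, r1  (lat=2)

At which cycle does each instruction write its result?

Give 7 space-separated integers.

I0 add r4: issue@1 deps=(None,None) exec_start@1 write@2
I1 add r4: issue@2 deps=(0,None) exec_start@2 write@4
I2 mul r4: issue@3 deps=(None,None) exec_start@3 write@4
I3 add r4: issue@4 deps=(None,None) exec_start@4 write@6
I4 mul r4: issue@5 deps=(None,None) exec_start@5 write@8
I5 mul r4: issue@6 deps=(None,None) exec_start@6 write@8
I6 mul r2: issue@7 deps=(5,None) exec_start@8 write@10

Answer: 2 4 4 6 8 8 10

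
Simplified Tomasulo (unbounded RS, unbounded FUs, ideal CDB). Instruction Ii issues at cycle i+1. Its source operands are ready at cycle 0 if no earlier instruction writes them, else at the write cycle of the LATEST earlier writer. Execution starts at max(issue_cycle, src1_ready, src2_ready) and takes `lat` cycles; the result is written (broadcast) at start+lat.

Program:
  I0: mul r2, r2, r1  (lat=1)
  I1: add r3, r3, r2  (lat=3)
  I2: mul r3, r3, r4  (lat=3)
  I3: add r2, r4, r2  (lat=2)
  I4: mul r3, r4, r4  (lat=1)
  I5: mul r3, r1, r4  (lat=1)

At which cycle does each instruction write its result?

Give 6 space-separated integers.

I0 mul r2: issue@1 deps=(None,None) exec_start@1 write@2
I1 add r3: issue@2 deps=(None,0) exec_start@2 write@5
I2 mul r3: issue@3 deps=(1,None) exec_start@5 write@8
I3 add r2: issue@4 deps=(None,0) exec_start@4 write@6
I4 mul r3: issue@5 deps=(None,None) exec_start@5 write@6
I5 mul r3: issue@6 deps=(None,None) exec_start@6 write@7

Answer: 2 5 8 6 6 7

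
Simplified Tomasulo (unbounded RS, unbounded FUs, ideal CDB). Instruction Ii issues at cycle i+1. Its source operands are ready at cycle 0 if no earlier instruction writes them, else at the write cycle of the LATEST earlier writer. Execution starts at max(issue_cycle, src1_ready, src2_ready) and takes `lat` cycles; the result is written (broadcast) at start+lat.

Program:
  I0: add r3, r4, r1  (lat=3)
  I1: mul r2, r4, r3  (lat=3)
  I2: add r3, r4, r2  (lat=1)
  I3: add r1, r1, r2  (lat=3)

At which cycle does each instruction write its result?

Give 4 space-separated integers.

I0 add r3: issue@1 deps=(None,None) exec_start@1 write@4
I1 mul r2: issue@2 deps=(None,0) exec_start@4 write@7
I2 add r3: issue@3 deps=(None,1) exec_start@7 write@8
I3 add r1: issue@4 deps=(None,1) exec_start@7 write@10

Answer: 4 7 8 10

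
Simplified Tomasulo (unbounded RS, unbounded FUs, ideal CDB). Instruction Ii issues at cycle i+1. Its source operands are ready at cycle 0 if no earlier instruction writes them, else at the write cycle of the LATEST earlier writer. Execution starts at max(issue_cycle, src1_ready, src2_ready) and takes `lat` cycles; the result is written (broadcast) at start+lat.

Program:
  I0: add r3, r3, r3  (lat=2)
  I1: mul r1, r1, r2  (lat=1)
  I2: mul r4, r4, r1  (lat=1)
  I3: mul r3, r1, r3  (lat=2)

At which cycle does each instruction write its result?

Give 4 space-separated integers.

I0 add r3: issue@1 deps=(None,None) exec_start@1 write@3
I1 mul r1: issue@2 deps=(None,None) exec_start@2 write@3
I2 mul r4: issue@3 deps=(None,1) exec_start@3 write@4
I3 mul r3: issue@4 deps=(1,0) exec_start@4 write@6

Answer: 3 3 4 6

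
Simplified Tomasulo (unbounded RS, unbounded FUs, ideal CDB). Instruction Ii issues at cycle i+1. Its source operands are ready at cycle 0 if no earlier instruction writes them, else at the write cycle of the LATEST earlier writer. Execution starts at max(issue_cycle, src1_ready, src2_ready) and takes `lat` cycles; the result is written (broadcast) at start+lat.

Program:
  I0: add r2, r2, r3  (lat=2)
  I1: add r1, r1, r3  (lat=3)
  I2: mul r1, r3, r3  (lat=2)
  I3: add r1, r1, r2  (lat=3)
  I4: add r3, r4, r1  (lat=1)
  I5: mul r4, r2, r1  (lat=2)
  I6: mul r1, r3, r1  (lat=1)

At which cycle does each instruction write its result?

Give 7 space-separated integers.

I0 add r2: issue@1 deps=(None,None) exec_start@1 write@3
I1 add r1: issue@2 deps=(None,None) exec_start@2 write@5
I2 mul r1: issue@3 deps=(None,None) exec_start@3 write@5
I3 add r1: issue@4 deps=(2,0) exec_start@5 write@8
I4 add r3: issue@5 deps=(None,3) exec_start@8 write@9
I5 mul r4: issue@6 deps=(0,3) exec_start@8 write@10
I6 mul r1: issue@7 deps=(4,3) exec_start@9 write@10

Answer: 3 5 5 8 9 10 10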